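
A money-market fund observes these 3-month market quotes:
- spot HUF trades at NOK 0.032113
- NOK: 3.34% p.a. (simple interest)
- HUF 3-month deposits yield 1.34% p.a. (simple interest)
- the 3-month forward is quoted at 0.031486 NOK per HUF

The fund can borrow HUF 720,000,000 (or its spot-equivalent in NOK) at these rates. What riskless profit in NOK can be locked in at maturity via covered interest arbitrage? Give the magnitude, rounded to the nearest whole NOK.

T = 3/12 years.
Route A — deposit HUF, sell forward: 720,000,000 × 1.003350 × 0.031486 = NOK 22,745,864.23.
Route B — convert at spot, deposit NOK: 720,000,000 × 0.032113 × 1.008350 = NOK 23,314,423.36.
The quoted forward undervalues HUF, so borrow HUF, convert to NOK at spot, deposit the NOK at 3.34%, and buy HUF forward at 0.031486 to cover the loan.
Arbitrage profit = |22,745,864.23 − 23,314,423.36| = NOK 568,559.

NOK 568,559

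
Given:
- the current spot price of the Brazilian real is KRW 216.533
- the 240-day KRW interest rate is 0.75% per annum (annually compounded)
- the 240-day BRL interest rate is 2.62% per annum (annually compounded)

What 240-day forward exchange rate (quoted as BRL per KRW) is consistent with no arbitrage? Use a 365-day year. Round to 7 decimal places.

T = 240/365 years.
KRW accumulates by (1 + 0.0075)^(240/365) = 1.0049252.
BRL growth factor: (1 + 0.0262)^(240/365) = 1.017151.
CIP: F = S · (grow KRW)/(grow BRL) = 216.533 × 1.0049252/1.017151 = 213.9303 KRW per BRL.
Invert for BRL per KRW: 1 / 213.9303 = 0.0046744.

0.0046744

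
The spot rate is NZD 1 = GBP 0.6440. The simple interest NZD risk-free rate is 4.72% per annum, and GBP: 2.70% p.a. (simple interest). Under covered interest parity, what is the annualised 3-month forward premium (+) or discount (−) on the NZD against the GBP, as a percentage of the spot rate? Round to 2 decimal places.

T = 3/12 years.
No-arbitrage forward: 0.644 × 1.006750 / 1.011800 = 0.6407857 GBP/NZD.
(F − S)/S ÷ T = (0.6407857 − 0.644)/0.644/(3/12) = -0.019965 → -2.00%.

-2.00%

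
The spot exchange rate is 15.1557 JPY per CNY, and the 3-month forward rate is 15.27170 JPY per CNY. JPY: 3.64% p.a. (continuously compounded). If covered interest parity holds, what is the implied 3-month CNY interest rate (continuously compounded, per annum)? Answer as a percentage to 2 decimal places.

T = 3/12 years.
By CIP, F/S equals the JPY-to-CNY growth ratio: 15.2717/15.1557 = 1.0076539.
JPY growth factor: e^(0.0364×3/12) = 1.0091415.
Hence g_CNY = 1.0014763.
Take logs: ln 1.0014763 / (3/12) = 0.005901, so 0.59%.

0.59%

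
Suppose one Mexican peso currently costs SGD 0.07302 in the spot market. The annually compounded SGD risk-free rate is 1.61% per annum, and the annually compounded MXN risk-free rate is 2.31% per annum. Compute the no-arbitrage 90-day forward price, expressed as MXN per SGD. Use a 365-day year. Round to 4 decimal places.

T = 90/365 years.
Growth of 1 SGD over T: (1 + 0.0161)^(90/365) = 1.00394601.
MXN growth factor: (1 + 0.0231)^(90/365) = 1.00564698.
Forward (SGD per MXN) = 0.07302 × 1.00394601 / 1.00564698 = 0.072896493.
Quoted the other way: 1/0.072896493 = 13.7181 MXN per SGD.

13.7181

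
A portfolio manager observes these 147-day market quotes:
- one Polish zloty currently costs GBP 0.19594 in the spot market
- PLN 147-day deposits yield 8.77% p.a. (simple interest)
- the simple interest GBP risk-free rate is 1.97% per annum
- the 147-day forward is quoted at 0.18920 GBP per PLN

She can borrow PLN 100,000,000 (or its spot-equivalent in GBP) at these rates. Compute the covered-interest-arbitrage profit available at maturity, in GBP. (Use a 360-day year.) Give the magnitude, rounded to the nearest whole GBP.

T = 147/360 years.
Route A — deposit PLN, sell forward: 100,000,000 × 1.0358108333 × 0.18920 = GBP 19,597,540.97.
Route B — convert at spot, deposit GBP: 100,000,000 × 0.19594 × 1.0080441667 = GBP 19,751,617.40.
The quoted forward undervalues PLN, so borrow PLN, convert to GBP at spot, deposit the GBP at 1.97%, and buy PLN forward at 0.18920 to cover the loan.
Profit = 19,751,617.40 − 19,597,540.97 = GBP 154,076.

GBP 154,076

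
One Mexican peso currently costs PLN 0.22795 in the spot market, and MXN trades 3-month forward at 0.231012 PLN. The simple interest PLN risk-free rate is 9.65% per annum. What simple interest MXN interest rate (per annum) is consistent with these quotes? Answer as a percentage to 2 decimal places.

4.22%

T = 3/12 years.
By CIP, F/S equals the PLN-to-MXN growth ratio: 0.231012/0.22795 = 1.0134328.
PLN growth factor: 1 + 0.0965×3/12 = 1.024125.
That pins the MXN growth at 1.0105505.
r = (1.0105505 − 1)/(3/12) = 0.042202 → 4.22%.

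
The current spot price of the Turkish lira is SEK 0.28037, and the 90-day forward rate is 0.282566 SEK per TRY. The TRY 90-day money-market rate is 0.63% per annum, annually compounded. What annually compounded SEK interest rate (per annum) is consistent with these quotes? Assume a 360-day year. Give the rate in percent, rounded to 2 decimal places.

3.82%

T = 90/360 years.
By CIP, F/S equals the SEK-to-TRY growth ratio: 0.282566/0.28037 = 1.0078325.
TRY growth factor: (1 + 0.0063)^(90/360) = 1.0015713.
Hence g_SEK = 1.0094161.
Annualise: 1.0094161^(360/90) − 1 = 0.038200 = 3.82%.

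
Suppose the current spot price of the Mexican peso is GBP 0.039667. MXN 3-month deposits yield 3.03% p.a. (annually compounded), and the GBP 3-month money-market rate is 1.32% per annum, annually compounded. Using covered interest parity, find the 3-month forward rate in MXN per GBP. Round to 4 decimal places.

25.3156

T = 3/12 years.
GBP growth factor: (1 + 0.0132)^(3/12) = 1.00328379.
MXN growth factor: (1 + 0.0303)^(3/12) = 1.00749042.
CIP: F = S · (grow GBP)/(grow MXN) = 0.039667 × 1.00328379/1.00749042 = 0.039501376 GBP per MXN.
Quoted the other way: 1/0.039501376 = 25.3156 MXN per GBP.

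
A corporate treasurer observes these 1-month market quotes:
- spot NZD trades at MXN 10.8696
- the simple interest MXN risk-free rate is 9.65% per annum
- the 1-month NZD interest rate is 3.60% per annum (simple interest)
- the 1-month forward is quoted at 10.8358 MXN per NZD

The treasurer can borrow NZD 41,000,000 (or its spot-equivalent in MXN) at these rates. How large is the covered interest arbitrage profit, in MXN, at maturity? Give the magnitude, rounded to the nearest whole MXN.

MXN 3,636,794

T = 1/12 years.
Invest the NZD and cover forward: 41,000,000 × 1.003000 × 10.8358 = MXN 445,600,603.40.
Convert at spot and invest in MXN: 41,000,000 × 10.8696 × 1.00804166667 = MXN 449,237,397.70.
The quoted forward undervalues NZD, so borrow NZD, convert to MXN at spot, deposit the MXN at 9.65%, and buy NZD forward at 10.8358 to cover the loan.
Arbitrage profit = |445,600,603.40 − 449,237,397.70| = MXN 3,636,794.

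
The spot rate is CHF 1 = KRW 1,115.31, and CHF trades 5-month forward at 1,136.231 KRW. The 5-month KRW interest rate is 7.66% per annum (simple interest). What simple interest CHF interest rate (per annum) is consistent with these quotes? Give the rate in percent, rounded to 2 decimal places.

T = 5/12 years.
By CIP, F/S equals the KRW-to-CHF growth ratio: 1136.231/1115.31 = 1.0187580.
The KRW side grows by 1 + 0.0766×5/12 = 1.0319167.
Hence g_CHF = 1.0129164.
r = (1.0129164 − 1)/(5/12) = 0.030999 → 3.10%.

3.10%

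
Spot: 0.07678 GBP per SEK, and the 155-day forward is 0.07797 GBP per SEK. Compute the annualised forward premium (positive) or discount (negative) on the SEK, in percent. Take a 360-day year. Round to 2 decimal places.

+3.60%

T = 155/360 years.
SEK trades forward at +1.54988% vs spot over the period.
Per annum: 0.0154988 / (155/360) = 0.035997 = 3.60%.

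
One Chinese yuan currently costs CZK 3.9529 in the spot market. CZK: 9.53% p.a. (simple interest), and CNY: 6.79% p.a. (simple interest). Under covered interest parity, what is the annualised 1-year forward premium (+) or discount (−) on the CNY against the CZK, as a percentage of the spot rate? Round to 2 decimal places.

T = 1 year.
CIP forward (CZK per CNY) = 3.9529 × 1.095300/1.067900 = 4.0543228.
(F − S)/S ÷ T = (4.0543228 − 3.9529)/3.9529/1 = 0.025658 → 2.57%.

+2.57%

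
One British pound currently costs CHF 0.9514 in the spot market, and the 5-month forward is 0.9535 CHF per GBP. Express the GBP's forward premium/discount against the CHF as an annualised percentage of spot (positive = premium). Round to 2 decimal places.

T = 5/12 years.
(F − S)/S = (0.9535 − 0.9514)/0.9514 = 0.0022073.
Annualise by dividing by T: 0.0022073 / (5/12) = 0.005298 → 0.53%.

+0.53%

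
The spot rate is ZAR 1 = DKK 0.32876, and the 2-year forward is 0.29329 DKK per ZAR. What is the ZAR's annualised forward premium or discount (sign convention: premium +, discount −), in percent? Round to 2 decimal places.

-5.39%

T = 2 years.
ZAR trades forward at -10.78903% vs spot over the period.
Annualise by dividing by T: -0.1078903 / 2 = -0.053945 → -5.39%.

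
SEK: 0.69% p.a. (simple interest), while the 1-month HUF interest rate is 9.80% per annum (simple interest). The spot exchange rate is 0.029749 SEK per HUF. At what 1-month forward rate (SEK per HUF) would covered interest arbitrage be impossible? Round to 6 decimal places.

T = 1/12 years.
SEK accumulates by 1 + 0.0069×1/12 = 1.000575.
HUF growth factor: 1 + 0.0980×1/12 = 1.0081667.
CIP: F = S · (grow SEK)/(grow HUF) = 0.029749 × 1.000575/1.0081667 = 0.02952498 SEK per HUF.

0.029525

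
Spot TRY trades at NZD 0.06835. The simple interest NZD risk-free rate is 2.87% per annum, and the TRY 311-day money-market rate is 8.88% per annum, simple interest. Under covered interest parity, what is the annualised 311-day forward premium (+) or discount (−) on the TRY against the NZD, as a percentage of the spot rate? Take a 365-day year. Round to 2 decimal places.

T = 311/365 years.
No-arbitrage forward: 0.06835 × 1.024454 / 1.0756625 = 0.06509610 NZD/TRY.
(F − S)/S ÷ T = (0.06509610 − 0.06835)/0.06835/(311/365) = -0.055873 → -5.59%.

-5.59%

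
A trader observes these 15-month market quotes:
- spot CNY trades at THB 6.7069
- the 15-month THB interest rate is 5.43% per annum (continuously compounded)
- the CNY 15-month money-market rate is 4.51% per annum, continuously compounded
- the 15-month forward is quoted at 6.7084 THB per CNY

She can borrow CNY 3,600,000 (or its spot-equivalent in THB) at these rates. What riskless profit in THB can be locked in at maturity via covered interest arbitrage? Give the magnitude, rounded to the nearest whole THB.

THB 289,751

T = 15/12 years.
Route A — deposit CNY, sell forward: 3,600,000 × 1.0579943572 × 6.7084 = THB 25,550,817.65.
Route B — convert at spot, deposit THB: 3,600,000 × 6.7069 × 1.0702315212 = THB 25,840,568.84.
The quoted forward undervalues CNY, so borrow CNY, convert to THB at spot, deposit the THB at 5.43%, and buy CNY forward at 6.7084 to cover the loan.
Profit = 25,840,568.84 − 25,550,817.65 = THB 289,751.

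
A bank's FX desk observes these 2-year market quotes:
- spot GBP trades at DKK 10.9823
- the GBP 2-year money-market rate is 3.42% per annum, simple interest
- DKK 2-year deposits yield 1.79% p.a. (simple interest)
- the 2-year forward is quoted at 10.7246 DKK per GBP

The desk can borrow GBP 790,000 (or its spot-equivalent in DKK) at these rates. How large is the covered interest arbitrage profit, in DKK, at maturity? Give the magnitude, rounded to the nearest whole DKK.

DKK 65,330

T = 2 years.
Keep in GBP, deliver into the forward: 790,000·1.068400·10.7246 = DKK 9,051,948.49.
Swap to DKK now, deposit: 790,000·10.9823·1.035800 = DKK 8,986,618.41.
The quoted forward overvalues GBP, so borrow DKK, buy GBP at spot, deposit the GBP at 3.42%, and sell the proceeds forward at 10.7246.
Arbitrage profit = |9,051,948.49 − 8,986,618.41| = DKK 65,330.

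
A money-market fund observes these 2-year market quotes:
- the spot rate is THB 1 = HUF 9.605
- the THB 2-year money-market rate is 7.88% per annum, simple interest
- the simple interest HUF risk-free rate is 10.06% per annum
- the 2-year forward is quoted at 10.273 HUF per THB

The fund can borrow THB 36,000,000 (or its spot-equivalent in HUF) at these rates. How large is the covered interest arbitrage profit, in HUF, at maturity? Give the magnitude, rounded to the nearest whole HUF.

T = 2 years.
Route A — deposit THB, sell forward: 36,000,000 × 1.157600 × 10.273 = HUF 428,112,892.80.
Route B — convert at spot, deposit HUF: 36,000,000 × 9.605 × 1.201200 = HUF 415,350,936.00.
The quoted forward overvalues THB, so borrow HUF, buy THB at spot, deposit the THB at 7.88%, and sell the proceeds forward at 10.273.
Arbitrage profit = |428,112,892.80 − 415,350,936.00| = HUF 12,761,957.

HUF 12,761,957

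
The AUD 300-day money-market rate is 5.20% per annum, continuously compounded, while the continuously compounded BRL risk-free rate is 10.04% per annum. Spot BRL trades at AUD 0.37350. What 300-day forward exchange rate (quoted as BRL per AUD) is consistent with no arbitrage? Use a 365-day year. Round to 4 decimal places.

T = 300/365 years.
AUD accumulates by e^(0.0520×300/365) = 1.0436662.
BRL accumulates by e^(0.1004×300/365) = 1.086021.
CIP: F = S · (grow AUD)/(grow BRL) = 0.3735 × 1.0436662/1.086021 = 0.3589335 AUD per BRL.
Invert for BRL per AUD: 1 / 0.3589335 = 2.7860.

2.7860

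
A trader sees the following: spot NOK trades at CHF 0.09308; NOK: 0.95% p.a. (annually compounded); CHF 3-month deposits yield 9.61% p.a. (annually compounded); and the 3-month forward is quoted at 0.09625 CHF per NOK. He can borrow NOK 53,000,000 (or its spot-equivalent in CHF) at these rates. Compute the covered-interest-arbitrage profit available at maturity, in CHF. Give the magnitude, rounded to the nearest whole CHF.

T = 3/12 years.
Keep in NOK, deliver into the forward: 53,000,000·1.002366586·0.09625 = CHF 5,113,322.55.
Swap to CHF now, deposit: 53,000,000·0.09308·1.023204743 = CHF 5,047,714.57.
The quoted forward overvalues NOK, so borrow CHF, buy NOK at spot, deposit the NOK at 0.95%, and sell the proceeds forward at 0.09625.
The gap between the two covered legs is CHF 65,608.

CHF 65,608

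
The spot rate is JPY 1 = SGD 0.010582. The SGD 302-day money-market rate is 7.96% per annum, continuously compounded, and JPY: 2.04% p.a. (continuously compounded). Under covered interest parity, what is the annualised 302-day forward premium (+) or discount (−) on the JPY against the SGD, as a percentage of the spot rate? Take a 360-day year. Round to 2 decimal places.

+6.07%

T = 302/360 years.
No-arbitrage forward: 0.010582 × 1.0690555 / 1.0172606 = 0.011120794 SGD/JPY.
(F − S)/S ÷ T = (0.011120794 − 0.010582)/0.010582/(302/360) = 0.060695 → 6.07%.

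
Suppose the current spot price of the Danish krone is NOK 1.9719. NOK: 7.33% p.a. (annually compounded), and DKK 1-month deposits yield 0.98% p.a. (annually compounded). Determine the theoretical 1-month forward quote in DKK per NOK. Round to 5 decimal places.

0.50455

T = 1/12 years.
NOK accumulates by (1 + 0.0733)^(1/12) = 1.0059122.
DKK growth factor: (1 + 0.0098)^(1/12) = 1.000813.
So F = 1.9719 × 1.0059122 / 1.000813 = 1.981947 (NOK/DKK).
Quoted the other way: 1/1.981947 = 0.50455 DKK per NOK.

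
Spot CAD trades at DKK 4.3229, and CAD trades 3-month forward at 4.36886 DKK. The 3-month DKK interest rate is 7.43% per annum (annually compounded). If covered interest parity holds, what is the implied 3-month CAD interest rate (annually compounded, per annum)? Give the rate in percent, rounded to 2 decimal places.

T = 3/12 years.
By CIP, F/S equals the DKK-to-CAD growth ratio: 4.36886/4.3229 = 1.0106318.
DKK growth factor: (1 + 0.0743)^(3/12) = 1.0180788.
That pins the CAD growth at 1.0073687.
Annualise: 1.0073687^(12/3) − 1 = 0.029802 = 2.98%.

2.98%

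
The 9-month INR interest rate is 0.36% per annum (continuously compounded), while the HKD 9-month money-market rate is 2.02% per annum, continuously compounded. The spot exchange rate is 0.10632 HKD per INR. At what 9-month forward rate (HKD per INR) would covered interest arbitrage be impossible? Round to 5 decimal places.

T = 9/12 years.
HKD growth factor: e^(0.0202×9/12) = 1.0152653.
INR accumulates by e^(0.0036×9/12) = 1.0027036.
Forward (HKD per INR) = 0.10632 × 1.0152653 / 1.0027036 = 0.1076520.

0.10765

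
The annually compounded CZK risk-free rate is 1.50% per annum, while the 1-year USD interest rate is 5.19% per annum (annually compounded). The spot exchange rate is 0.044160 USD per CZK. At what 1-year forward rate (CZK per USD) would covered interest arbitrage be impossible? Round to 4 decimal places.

T = 1 year.
Growth of 1 USD over T: (1 + 0.0519)^1 = 1.051900.
CZK accumulates by (1 + 0.0150)^1 = 1.015000.
So F = 0.04416 × 1.051900 / 1.015000 = 0.045765423 (USD/CZK).
Invert for CZK per USD: 1 / 0.045765423 = 21.8506.

21.8506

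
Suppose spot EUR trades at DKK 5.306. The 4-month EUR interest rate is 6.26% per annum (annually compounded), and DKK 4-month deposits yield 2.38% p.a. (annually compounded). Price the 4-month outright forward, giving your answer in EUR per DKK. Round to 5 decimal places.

0.19082

T = 4/12 years.
Growth of 1 DKK over T: (1 + 0.0238)^(4/12) = 1.0078712.
EUR growth factor: (1 + 0.0626)^(4/12) = 1.0204458.
CIP: F = S · (grow DKK)/(grow EUR) = 5.306 × 1.0078712/1.0204458 = 5.240616 DKK per EUR.
Quoted the other way: 1/5.240616 = 0.19082 EUR per DKK.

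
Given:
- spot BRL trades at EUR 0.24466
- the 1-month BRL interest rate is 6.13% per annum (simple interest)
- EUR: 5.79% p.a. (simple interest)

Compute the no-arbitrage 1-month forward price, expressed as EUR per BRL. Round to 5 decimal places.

0.24459

T = 1/12 years.
EUR growth factor: 1 + 0.0579×1/12 = 1.004825.
Growth of 1 BRL over T: 1 + 0.0613×1/12 = 1.0051083.
CIP: F = S · (grow EUR)/(grow BRL) = 0.24466 × 1.004825/1.0051083 = 0.2445910 EUR per BRL.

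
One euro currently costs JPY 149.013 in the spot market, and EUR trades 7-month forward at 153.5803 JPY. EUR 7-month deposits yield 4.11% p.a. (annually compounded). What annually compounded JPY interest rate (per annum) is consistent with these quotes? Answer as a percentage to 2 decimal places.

T = 7/12 years.
CIP gives F = S · g_JPY/g_EUR, so g_JPY/g_EUR = 153.5803/149.013 = 1.0306503.
EUR growth factor: (1 + 0.0411)^(7/12) = 1.0237736.
That pins the JPY growth at 1.0551526.
Annualise: 1.0551526^(12/7) − 1 = 0.096400 = 9.64%.

9.64%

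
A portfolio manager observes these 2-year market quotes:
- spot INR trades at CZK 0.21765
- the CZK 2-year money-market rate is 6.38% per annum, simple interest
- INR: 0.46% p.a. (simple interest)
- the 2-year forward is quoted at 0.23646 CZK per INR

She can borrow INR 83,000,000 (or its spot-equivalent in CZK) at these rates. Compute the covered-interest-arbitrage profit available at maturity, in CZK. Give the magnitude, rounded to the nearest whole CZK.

CZK 563,297

T = 2 years.
Keep in INR, deliver into the forward: 83,000,000·1.009200·0.23646 = CZK 19,806,740.86.
Swap to CZK now, deposit: 83,000,000·0.21765·1.127600 = CZK 20,370,037.62.
The quoted forward undervalues INR, so borrow INR, convert to CZK at spot, deposit the CZK at 6.38%, and buy INR forward at 0.23646 to cover the loan.
Profit = 20,370,037.62 − 19,806,740.86 = CZK 563,297.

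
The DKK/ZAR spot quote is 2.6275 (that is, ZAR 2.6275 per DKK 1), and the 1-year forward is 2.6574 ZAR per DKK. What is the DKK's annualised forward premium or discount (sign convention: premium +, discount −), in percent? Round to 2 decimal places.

T = 1 year.
DKK trades forward at +1.13796% vs spot over the period.
Per annum: 0.0113796 / 1 = 0.011380 = 1.14%.

+1.14%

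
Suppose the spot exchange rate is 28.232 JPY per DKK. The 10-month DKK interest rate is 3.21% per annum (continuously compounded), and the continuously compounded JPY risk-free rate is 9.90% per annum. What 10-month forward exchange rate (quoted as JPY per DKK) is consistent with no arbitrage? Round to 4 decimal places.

T = 10/12 years.
JPY growth factor: e^(0.0990×10/12) = 1.08599867.
DKK growth factor: e^(0.0321×10/12) = 1.02711099.
Forward (JPY per DKK) = 28.232 × 1.08599867 / 1.02711099 = 29.850634.

29.8506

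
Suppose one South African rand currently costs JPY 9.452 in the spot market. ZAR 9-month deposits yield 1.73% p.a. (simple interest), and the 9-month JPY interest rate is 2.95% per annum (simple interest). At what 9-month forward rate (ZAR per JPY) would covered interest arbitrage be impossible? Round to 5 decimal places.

T = 9/12 years.
Growth of 1 JPY over T: 1 + 0.0295×9/12 = 1.022125.
Growth of 1 ZAR over T: 1 + 0.0173×9/12 = 1.012975.
CIP: F = S · (grow JPY)/(grow ZAR) = 9.452 × 1.022125/1.012975 = 9.537378 JPY per ZAR.
Invert for ZAR per JPY: 1 / 9.537378 = 0.10485.

0.10485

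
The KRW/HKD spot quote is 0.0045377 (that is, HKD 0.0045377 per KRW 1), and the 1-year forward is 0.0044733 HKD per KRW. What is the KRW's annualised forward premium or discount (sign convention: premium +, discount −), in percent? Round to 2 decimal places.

T = 1 year.
Period premium: (0.0044733 − 0.0045377)/0.0045377 = -0.0141922.
×(1/T) gives -1.42% p.a.

-1.42%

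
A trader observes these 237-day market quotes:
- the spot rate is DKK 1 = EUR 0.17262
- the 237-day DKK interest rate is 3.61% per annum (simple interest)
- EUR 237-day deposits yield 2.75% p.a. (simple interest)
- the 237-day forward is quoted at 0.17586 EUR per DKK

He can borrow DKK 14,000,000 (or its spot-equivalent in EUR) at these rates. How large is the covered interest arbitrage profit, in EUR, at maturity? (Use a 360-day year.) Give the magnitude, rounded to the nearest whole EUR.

EUR 60,120

T = 237/360 years.
Keep in DKK, deliver into the forward: 14,000,000·1.023765833·0.17586 = EUR 2,520,552.43.
Swap to EUR now, deposit: 14,000,000·0.17262·1.018104167 = EUR 2,460,431.98.
The quoted forward overvalues DKK, so borrow EUR, buy DKK at spot, deposit the DKK at 3.61%, and sell the proceeds forward at 0.17586.
The gap between the two covered legs is EUR 60,120.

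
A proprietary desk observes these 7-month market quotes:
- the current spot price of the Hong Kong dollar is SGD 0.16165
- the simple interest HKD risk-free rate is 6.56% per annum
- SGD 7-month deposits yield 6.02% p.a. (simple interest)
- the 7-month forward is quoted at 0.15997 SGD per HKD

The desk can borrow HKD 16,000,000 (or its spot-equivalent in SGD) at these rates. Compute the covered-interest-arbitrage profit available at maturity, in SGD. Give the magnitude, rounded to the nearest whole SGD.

T = 7/12 years.
Keep in HKD, deliver into the forward: 16,000,000·1.038266667·0.15997 = SGD 2,657,464.30.
Swap to SGD now, deposit: 16,000,000·0.16165·1.035116667 = SGD 2,677,225.75.
The quoted forward undervalues HKD, so borrow HKD, convert to SGD at spot, deposit the SGD at 6.02%, and buy HKD forward at 0.15997 to cover the loan.
The gap between the two covered legs is SGD 19,761.

SGD 19,761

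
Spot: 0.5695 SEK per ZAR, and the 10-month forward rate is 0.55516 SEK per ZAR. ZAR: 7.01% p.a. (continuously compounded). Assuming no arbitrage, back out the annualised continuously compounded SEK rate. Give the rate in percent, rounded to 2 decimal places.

T = 10/12 years.
F/S = 0.55516/0.5695 = 0.9748200 = (growth of SEK) / (growth of ZAR).
ZAR growth factor: e^(0.0701×10/12) = 1.0601566.
So the SEK growth factor = 1.0334619.
r = ln(1.0334619)/(10/12) = 0.039497 → 3.95%.

3.95%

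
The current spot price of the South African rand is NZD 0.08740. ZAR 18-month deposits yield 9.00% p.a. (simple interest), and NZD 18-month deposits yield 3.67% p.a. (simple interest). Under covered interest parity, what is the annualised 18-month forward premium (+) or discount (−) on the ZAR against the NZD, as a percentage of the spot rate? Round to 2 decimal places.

T = 18/12 years.
CIP forward (NZD per ZAR) = 0.0874 × 1.055050/1.135000 = 0.08124350.
(F − S)/S ÷ T = (0.08124350 − 0.0874)/0.0874/(18/12) = -0.046960 → -4.70%.

-4.70%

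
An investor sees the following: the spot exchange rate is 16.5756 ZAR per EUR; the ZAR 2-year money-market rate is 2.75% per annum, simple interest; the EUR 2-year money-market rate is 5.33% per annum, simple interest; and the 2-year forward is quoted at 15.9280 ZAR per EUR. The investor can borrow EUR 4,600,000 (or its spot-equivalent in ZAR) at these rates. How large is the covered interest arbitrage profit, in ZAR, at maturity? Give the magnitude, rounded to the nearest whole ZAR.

T = 2 years.
Route A — deposit EUR, sell forward: 4,600,000 × 1.106600 × 15.9280 = ZAR 81,079,254.08.
Route B — convert at spot, deposit ZAR: 4,600,000 × 16.5756 × 1.055000 = ZAR 80,441,386.80.
The quoted forward overvalues EUR, so borrow ZAR, buy EUR at spot, deposit the EUR at 5.33%, and sell the proceeds forward at 15.9280.
Arbitrage profit = |81,079,254.08 − 80,441,386.80| = ZAR 637,867.

ZAR 637,867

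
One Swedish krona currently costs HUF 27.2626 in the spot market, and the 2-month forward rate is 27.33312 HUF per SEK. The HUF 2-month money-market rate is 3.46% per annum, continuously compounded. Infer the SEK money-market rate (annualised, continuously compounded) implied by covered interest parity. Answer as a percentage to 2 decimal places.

1.91%

T = 2/12 years.
F/S = 27.33312/27.2626 = 1.0025867 = (growth of HUF) / (growth of SEK).
The HUF side grows by e^(0.0346×2/12) = 1.0057833.
So the SEK growth factor = 1.0031884.
r = ln(1.0031884)/(2/12) = 0.019100 → 1.91%.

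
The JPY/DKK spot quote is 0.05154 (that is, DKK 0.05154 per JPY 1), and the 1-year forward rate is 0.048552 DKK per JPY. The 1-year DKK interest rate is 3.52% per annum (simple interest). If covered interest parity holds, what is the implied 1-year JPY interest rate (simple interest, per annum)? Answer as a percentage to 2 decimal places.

9.89%

T = 1 year.
By CIP, F/S equals the DKK-to-JPY growth ratio: 0.048552/0.05154 = 0.9420256.
DKK growth factor: 1 + 0.0352×1 = 1.035200.
Hence g_JPY = 1.0989086.
r = (1.0989086 − 1)/1 = 0.098909 → 9.89%.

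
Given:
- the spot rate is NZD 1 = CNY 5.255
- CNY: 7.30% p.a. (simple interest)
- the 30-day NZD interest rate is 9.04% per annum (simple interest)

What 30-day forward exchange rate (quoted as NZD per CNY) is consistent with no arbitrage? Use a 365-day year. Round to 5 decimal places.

0.19057

T = 30/365 years.
CNY growth factor: 1 + 0.0730×30/365 = 1.006000.
Growth of 1 NZD over T: 1 + 0.0904×30/365 = 1.0074301.
Forward (CNY per NZD) = 5.255 × 1.006000 / 1.0074301 = 5.247540.
Invert for NZD per CNY: 1 / 5.247540 = 0.19057.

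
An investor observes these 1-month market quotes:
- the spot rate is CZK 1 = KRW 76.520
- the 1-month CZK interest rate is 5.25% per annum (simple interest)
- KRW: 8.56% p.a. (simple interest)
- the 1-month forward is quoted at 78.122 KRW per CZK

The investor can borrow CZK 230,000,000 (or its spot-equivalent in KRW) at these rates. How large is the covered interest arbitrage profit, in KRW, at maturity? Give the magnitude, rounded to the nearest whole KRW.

T = 1/12 years.
Keep in CZK, deliver into the forward: 230,000,000·1.004375·78.122 = KRW 18,046,670,262.50.
Swap to KRW now, deposit: 230,000,000·76.520·1.007133333333 = KRW 17,725,143,813.33.
The quoted forward overvalues CZK, so borrow KRW, buy CZK at spot, deposit the CZK at 5.25%, and sell the proceeds forward at 78.122.
Profit = 18,046,670,262.50 − 17,725,143,813.33 = KRW 321,526,449.

KRW 321,526,449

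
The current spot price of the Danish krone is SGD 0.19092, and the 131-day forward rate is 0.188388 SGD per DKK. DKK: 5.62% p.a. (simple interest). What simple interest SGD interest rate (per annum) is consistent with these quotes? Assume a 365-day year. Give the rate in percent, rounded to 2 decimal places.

T = 131/365 years.
By CIP, F/S equals the SGD-to-DKK growth ratio: 0.188388/0.19092 = 0.9867379.
DKK growth factor: 1 + 0.0562×131/365 = 1.0201704.
That pins the SGD growth at 1.0066408.
r = (1.0066408 − 1)/(131/365) = 0.018503 → 1.85%.

1.85%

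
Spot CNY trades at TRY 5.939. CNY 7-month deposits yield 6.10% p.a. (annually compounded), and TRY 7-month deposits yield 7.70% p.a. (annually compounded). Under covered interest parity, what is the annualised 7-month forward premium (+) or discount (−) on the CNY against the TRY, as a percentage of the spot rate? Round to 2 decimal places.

+1.50%

T = 7/12 years.
F = S · g_TRY/g_CNY = 5.939 × 1.0442212/1.0351437 = 5.991081.
(F − S)/S ÷ T = (5.991081 − 5.939)/5.939/(7/12) = 0.015033 → 1.50%.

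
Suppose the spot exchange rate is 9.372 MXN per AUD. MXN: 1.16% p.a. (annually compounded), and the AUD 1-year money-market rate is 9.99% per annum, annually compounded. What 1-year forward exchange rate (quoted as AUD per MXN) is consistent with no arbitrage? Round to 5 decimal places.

0.11601

T = 1 year.
MXN accumulates by (1 + 0.0116)^1 = 1.011600.
AUD accumulates by (1 + 0.0999)^1 = 1.099900.
So F = 9.372 × 1.011600 / 1.099900 = 8.619616 (MXN/AUD).
Invert for AUD per MXN: 1 / 8.619616 = 0.11601.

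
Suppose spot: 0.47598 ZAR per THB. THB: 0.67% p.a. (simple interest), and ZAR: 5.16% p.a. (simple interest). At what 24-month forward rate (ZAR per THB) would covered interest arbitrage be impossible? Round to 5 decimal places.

T = 2 years.
ZAR accumulates by 1 + 0.0516×2 = 1.103200.
THB growth factor: 1 + 0.0067×2 = 1.013400.
Forward (ZAR per THB) = 0.47598 × 1.103200 / 1.013400 = 0.5181578.

0.51816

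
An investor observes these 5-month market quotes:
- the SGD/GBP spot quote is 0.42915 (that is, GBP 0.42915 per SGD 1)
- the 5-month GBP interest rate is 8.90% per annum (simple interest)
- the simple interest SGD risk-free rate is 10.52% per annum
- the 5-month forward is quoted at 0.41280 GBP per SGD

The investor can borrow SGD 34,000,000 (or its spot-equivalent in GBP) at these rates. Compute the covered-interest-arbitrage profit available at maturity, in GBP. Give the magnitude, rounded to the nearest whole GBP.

GBP 481,777

T = 5/12 years.
Route A — deposit SGD, sell forward: 34,000,000 × 1.0438333333 × 0.41280 = GBP 14,650,409.60.
Route B — convert at spot, deposit GBP: 34,000,000 × 0.42915 × 1.0370833333 = GBP 15,132,186.62.
The quoted forward undervalues SGD, so borrow SGD, convert to GBP at spot, deposit the GBP at 8.90%, and buy SGD forward at 0.41280 to cover the loan.
Profit = 15,132,186.62 − 14,650,409.60 = GBP 481,777.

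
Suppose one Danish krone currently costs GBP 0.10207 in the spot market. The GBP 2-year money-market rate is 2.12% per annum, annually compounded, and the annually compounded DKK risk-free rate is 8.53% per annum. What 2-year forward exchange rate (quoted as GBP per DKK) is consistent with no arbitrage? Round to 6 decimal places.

T = 2 years.
Growth of 1 GBP over T: (1 + 0.0212)^2 = 1.0428494.
DKK accumulates by (1 + 0.0853)^2 = 1.1778761.
CIP: F = S · (grow GBP)/(grow DKK) = 0.10207 × 1.0428494/1.1778761 = 0.09036913 GBP per DKK.

0.090369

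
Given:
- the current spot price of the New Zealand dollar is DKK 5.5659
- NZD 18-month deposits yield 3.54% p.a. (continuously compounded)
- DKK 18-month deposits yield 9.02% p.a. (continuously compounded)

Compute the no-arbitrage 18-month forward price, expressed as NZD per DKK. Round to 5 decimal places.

T = 18/12 years.
DKK growth factor: e^(0.0902×18/12) = 1.1448802.
NZD accumulates by e^(0.0354×18/12) = 1.0545351.
So F = 5.5659 × 1.1448802 / 1.0545351 = 6.042747 (DKK/NZD).
Invert for NZD per DKK: 1 / 6.042747 = 0.16549.

0.16549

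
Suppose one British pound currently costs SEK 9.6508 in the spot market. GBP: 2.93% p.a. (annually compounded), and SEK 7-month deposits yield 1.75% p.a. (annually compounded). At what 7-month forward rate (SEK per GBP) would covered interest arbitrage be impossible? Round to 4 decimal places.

9.5861

T = 7/12 years.
Growth of 1 SEK over T: (1 + 0.0175)^(7/12) = 1.0101714.
Growth of 1 GBP over T: (1 + 0.0293)^(7/12) = 1.0169888.
Forward (SEK per GBP) = 9.6508 × 1.0101714 / 1.0169888 = 9.586106.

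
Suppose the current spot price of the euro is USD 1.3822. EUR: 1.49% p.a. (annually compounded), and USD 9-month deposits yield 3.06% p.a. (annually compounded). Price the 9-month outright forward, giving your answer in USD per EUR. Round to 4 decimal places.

T = 9/12 years.
USD accumulates by (1 + 0.0306)^(9/12) = 1.0228633.
EUR accumulates by (1 + 0.0149)^(9/12) = 1.0111543.
So F = 1.3822 × 1.0228633 / 1.0111543 = 1.398206 (USD/EUR).

1.3982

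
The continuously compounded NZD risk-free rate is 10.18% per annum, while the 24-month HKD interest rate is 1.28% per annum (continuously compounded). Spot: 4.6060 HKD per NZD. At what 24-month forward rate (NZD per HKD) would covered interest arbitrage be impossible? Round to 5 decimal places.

T = 2 years.
HKD accumulates by e^(0.0128×2) = 1.0259305.
NZD accumulates by e^(0.1018×2) = 1.2258077.
Forward (HKD per NZD) = 4.606 × 1.0259305 / 1.2258077 = 3.854957.
Invert for NZD per HKD: 1 / 3.854957 = 0.25941.

0.25941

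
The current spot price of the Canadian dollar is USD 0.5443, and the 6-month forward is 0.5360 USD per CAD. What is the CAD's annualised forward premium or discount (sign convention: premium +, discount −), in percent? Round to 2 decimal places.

-3.05%

T = 6/12 years.
(F − S)/S = (0.5360 − 0.5443)/0.5443 = -0.0152489.
Annualise by dividing by T: -0.0152489 / (6/12) = -0.030498 → -3.05%.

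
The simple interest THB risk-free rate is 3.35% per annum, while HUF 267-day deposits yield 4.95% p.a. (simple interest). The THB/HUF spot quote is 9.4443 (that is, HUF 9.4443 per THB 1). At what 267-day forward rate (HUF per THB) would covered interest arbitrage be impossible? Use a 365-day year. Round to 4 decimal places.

T = 267/365 years.
HUF growth factor: 1 + 0.0495×267/365 = 1.0362096.
THB accumulates by 1 + 0.0335×267/365 = 1.0245055.
Forward (HUF per THB) = 9.4443 × 1.0362096 / 1.0245055 = 9.552193.

9.5522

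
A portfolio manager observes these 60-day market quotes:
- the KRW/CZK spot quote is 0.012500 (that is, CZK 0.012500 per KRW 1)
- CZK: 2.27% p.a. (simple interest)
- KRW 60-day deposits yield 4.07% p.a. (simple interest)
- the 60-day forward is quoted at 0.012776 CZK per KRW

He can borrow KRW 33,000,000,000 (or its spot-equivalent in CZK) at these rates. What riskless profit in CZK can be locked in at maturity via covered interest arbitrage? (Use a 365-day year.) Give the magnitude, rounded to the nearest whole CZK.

T = 60/365 years.
Keep in KRW, deliver into the forward: 33,000,000,000·1.00669041096·0.012776 = CZK 424,428,730.78.
Swap to CZK now, deposit: 33,000,000,000·0.012500·1.00373150685 = CZK 414,039,246.58.
The quoted forward overvalues KRW, so borrow CZK, buy KRW at spot, deposit the KRW at 4.07%, and sell the proceeds forward at 0.012776.
Arbitrage profit = |424,428,730.78 − 414,039,246.58| = CZK 10,389,484.

CZK 10,389,484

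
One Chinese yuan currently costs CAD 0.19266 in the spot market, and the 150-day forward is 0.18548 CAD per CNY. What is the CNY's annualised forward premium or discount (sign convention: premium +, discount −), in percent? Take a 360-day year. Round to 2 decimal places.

T = 150/360 years.
Period premium: (0.18548 − 0.19266)/0.19266 = -0.0372677.
Per annum: -0.0372677 / (150/360) = -0.089442 = -8.94%.

-8.94%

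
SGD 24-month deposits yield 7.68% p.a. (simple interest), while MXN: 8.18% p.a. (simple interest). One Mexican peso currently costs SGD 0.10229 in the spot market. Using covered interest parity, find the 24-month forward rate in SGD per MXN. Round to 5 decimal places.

0.10141

T = 2 years.
Growth of 1 SGD over T: 1 + 0.0768×2 = 1.153600.
MXN growth factor: 1 + 0.0818×2 = 1.163600.
CIP: F = S · (grow SGD)/(grow MXN) = 0.10229 × 1.153600/1.163600 = 0.1014109 SGD per MXN.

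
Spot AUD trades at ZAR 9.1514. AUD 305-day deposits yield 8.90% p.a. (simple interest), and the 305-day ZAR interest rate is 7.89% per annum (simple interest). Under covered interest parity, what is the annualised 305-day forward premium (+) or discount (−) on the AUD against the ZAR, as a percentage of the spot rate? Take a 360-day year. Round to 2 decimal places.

-0.94%

T = 305/360 years.
CIP forward (ZAR per AUD) = 9.1514 × 1.0668458/1.0754028 = 9.0785821.
Annualised premium = (F − S)/S × (1/T) = (9.0785821 − 9.1514)/9.1514 ÷ (305/360) = -0.94%.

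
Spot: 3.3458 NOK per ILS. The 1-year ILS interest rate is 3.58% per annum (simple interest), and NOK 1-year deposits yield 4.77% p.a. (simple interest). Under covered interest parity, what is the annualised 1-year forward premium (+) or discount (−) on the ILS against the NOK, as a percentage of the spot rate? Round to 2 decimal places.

+1.15%

T = 1 year.
CIP forward (NOK per ILS) = 3.3458 × 1.047700/1.035800 = 3.3842389.
(F − S)/S ÷ T = (3.3842389 − 3.3458)/3.3458/1 = 0.011489 → 1.15%.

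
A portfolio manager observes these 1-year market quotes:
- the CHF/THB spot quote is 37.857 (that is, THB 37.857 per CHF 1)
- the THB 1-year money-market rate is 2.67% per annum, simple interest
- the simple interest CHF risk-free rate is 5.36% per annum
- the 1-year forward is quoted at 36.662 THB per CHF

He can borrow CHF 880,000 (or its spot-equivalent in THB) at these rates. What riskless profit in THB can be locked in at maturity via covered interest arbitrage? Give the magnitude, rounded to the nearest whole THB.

THB 211,815

T = 1 year.
Route A — deposit CHF, sell forward: 880,000 × 1.053600 × 36.662 = THB 33,991,833.22.
Route B — convert at spot, deposit THB: 880,000 × 37.857 × 1.026700 = THB 34,203,648.07.
The quoted forward undervalues CHF, so borrow CHF, convert to THB at spot, deposit the THB at 2.67%, and buy CHF forward at 36.662 to cover the loan.
The gap between the two covered legs is THB 211,815.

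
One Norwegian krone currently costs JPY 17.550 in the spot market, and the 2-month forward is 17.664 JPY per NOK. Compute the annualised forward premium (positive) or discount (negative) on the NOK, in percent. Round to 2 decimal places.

+3.90%

T = 2/12 years.
NOK trades forward at +0.64957% vs spot over the period.
×(1/T) gives 3.90% p.a.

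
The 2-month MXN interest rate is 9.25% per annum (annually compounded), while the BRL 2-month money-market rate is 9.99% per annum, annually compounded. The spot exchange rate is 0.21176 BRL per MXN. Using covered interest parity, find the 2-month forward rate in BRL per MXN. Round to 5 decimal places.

0.21200

T = 2/12 years.
Growth of 1 BRL over T: (1 + 0.0999)^(2/12) = 1.0159965.
MXN accumulates by (1 + 0.0925)^(2/12) = 1.014854.
CIP: F = S · (grow BRL)/(grow MXN) = 0.21176 × 1.0159965/1.014854 = 0.2119984 BRL per MXN.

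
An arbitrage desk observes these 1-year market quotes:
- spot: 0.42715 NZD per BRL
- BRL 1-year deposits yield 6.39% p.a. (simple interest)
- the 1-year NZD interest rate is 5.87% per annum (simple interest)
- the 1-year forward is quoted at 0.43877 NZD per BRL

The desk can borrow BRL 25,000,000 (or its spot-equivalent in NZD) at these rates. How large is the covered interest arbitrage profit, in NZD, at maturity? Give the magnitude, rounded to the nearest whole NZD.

NZD 364,592

T = 1 year.
Invest the BRL and cover forward: 25,000,000 × 1.063900 × 0.43877 = NZD 11,670,185.08.
Convert at spot and invest in NZD: 25,000,000 × 0.42715 × 1.058700 = NZD 11,305,592.63.
The quoted forward overvalues BRL, so borrow NZD, buy BRL at spot, deposit the BRL at 6.39%, and sell the proceeds forward at 0.43877.
Profit = 11,670,185.08 − 11,305,592.63 = NZD 364,592.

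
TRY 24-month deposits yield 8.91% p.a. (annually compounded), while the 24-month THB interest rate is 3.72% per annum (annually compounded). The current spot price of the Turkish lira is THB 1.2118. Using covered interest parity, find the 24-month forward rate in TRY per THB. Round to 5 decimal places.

T = 2 years.
THB accumulates by (1 + 0.0372)^2 = 1.0757838.
TRY growth factor: (1 + 0.0891)^2 = 1.1861388.
So F = 1.2118 × 1.0757838 / 1.1861388 = 1.099058 (THB/TRY).
Invert for TRY per THB: 1 / 1.099058 = 0.90987.

0.90987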